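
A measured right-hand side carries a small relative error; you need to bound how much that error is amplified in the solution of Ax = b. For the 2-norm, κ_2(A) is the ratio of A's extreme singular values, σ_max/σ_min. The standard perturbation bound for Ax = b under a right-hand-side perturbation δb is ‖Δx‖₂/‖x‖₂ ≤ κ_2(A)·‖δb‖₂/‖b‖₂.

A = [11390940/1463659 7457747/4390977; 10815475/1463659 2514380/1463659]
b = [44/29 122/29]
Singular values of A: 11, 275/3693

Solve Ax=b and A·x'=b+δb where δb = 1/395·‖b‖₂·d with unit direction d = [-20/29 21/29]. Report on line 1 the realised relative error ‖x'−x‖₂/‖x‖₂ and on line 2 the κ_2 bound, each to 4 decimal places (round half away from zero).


σ_max = 11, σ_min = 275/3693
κ_2(A) = 11 / (275/3693) = 147.7200
bound on ‖Δx‖/‖x‖: κ·ε = 147.7200·1/395 = 0.3740
solve Ax = b  →  x = [-5.5409 26.2829]
2-norm of b is 4.4721; of x, 26.8606
with δb = [-0.0078 0.0082], A·Δx = δb → ‖Δx‖ = 0.1520
dividing the unrounded norms, ‖Δx‖/‖x‖ = 0.0057
tightness: 0.0057 against a bound of 0.3740 (unrounded ratio ≈ 0.0151)

0.0057
0.3740


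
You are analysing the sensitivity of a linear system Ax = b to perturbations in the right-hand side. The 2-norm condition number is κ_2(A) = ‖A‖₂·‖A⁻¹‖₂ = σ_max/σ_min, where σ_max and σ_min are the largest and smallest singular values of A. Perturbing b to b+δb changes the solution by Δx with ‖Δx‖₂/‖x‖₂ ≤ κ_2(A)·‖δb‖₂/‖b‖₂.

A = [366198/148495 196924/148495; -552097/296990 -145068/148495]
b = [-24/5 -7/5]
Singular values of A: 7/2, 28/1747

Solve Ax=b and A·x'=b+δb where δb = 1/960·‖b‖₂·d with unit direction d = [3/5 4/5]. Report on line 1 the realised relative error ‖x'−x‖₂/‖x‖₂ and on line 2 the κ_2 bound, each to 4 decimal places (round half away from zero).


largest singular value 7/2, smallest 28/1747
κ_2(A) = (7/2) / (28/1747) = 218.3750
perturbation bound = 218.3750·1/960 = 0.2275
solve Ax = b  →  x = [116.6891 -220.6134]
‖b‖₂ = 5.0000 and ‖x‖₂ = 249.5729
Δx = A⁻¹·δb where δb = 1/960·5.0000·d; ‖Δx‖ = 0.3250
dividing the unrounded norms, ‖Δx‖/‖x‖ = 0.0013
realised/bound (from unrounded values) ≈ 0.0057

0.0013
0.2275


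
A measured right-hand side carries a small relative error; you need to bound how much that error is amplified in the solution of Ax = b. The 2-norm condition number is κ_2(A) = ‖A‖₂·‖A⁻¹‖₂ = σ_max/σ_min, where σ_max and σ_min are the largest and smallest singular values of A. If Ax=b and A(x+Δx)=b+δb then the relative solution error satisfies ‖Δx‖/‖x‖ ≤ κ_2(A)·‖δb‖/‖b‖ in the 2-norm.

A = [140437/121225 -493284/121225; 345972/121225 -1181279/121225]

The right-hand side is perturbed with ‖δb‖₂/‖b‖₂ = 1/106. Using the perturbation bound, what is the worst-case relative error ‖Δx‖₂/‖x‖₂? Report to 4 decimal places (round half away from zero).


3.5189

AᵀA = [824965537/86955625 -2828193984/86955625; -2828193984/86955625 9696740713/86955625]; tr = 16834730/139129, det = 14641/139129
eigenvalues of AᵀA: λ = (tr ± √(tr²−4·det))/2 = 121, 121/139129
κ = σ_max/σ_min = 11/(11/373) = 373.0000
bound on ‖Δx‖/‖x‖: κ·ε = 373.0000·1/106 = 3.5189


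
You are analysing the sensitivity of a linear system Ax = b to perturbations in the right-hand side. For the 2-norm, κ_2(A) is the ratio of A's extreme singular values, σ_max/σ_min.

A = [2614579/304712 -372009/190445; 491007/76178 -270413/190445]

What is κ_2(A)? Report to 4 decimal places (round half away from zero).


297.2800

form AᵀA = [10693429332025/92849402944 -300749124555/11606175368; -300749124555/11606175368 8460555466/1450771921] with trace 6683465129/55234624 and determinant 9150625/55234624
char-poly roots: 121 and 75625/55234624
σ_max=√121=11, σ_min=√(75625/55234624)=(275/7432) → κ = 297.2800


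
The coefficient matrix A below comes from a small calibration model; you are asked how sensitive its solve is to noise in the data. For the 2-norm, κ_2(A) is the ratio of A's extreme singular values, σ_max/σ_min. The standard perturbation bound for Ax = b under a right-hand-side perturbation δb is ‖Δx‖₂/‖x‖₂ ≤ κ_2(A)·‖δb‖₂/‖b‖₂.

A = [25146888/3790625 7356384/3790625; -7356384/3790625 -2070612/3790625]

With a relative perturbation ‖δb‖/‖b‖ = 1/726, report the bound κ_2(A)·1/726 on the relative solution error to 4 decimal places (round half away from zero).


M = AᵀA = [1098371778624/22990140625 320355810432/22990140625; 320355810432/22990140625 93446111376/22990140625]. tr(M)=1906908624/36784225, det(M)=746496/36784225
eigenvalues of AᵀA: λ = (tr ± √(tr²−4·det))/2 = 1296/25, 576/1471369
κ = σ_max/σ_min = (36/5)/(24/1213) = 363.9000
worst-case relative error ≤ 363.9000 × 1/726 = 0.5012

0.5012


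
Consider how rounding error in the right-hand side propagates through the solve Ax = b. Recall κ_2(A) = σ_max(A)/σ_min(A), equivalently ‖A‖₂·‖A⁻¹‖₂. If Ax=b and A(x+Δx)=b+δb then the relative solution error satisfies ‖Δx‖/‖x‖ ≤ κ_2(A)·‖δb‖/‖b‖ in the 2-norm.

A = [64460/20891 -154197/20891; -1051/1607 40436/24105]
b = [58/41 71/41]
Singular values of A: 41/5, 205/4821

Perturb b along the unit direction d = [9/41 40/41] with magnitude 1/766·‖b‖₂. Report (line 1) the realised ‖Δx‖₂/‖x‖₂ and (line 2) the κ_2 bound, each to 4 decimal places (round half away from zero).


σ_max = 41/5, σ_min = 205/4821
κ_2(A) = (41/5) / (205/4821) = 192.8400
perturbation bound = 192.8400·1/766 = 0.2517
solve Ax = b  →  x = [43.4630 17.9775]
2-norm of b is 2.2361; of x, 47.0343
Δx = A⁻¹·δb where δb = 1/766·2.2361·d; ‖Δx‖ = 0.0686
dividing the unrounded norms, ‖Δx‖/‖x‖ = 0.0015
tightness: 0.0015 against a bound of 0.2517 (unrounded ratio ≈ 0.0058)

0.0015
0.2517


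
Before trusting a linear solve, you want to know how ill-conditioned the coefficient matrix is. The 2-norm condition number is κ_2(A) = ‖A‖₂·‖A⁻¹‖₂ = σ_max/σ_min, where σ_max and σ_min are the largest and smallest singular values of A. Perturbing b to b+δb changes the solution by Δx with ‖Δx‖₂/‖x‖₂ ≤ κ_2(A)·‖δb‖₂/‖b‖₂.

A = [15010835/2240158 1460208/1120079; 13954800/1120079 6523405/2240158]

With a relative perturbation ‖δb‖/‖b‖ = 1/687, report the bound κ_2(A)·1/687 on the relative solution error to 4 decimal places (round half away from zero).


form AᵀA = [3474985950025/17364387076 195418258560/4341096769; 195418258560/4341096769 176760008329/17364387076] with trace 1086182617/5164898 and determinant 442050625/41319184
eigenvalues of AᵀA: λ = (tr ± √(tr²−4·det))/2 = 841/4, 525625/10329796
so κ_2 = √((841/4) / (525625/10329796)) = 64.2800
worst-case relative error ≤ 64.2800 × 1/687 = 0.0936

0.0936


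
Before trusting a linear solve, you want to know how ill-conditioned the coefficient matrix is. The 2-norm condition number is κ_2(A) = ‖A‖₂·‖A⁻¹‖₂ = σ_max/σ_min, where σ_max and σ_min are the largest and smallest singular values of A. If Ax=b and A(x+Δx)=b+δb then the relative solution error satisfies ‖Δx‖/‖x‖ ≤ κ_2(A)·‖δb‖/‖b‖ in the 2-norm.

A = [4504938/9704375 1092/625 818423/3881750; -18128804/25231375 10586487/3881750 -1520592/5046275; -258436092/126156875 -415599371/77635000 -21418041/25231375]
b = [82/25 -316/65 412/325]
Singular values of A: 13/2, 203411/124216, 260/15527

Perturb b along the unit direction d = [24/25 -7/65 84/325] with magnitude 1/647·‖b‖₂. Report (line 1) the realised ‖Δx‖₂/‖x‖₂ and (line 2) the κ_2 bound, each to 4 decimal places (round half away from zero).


largest singular value 13/2, smallest 260/15527
κ_2(A) = (13/2) / (260/15527) = 388.1750
bound on ‖Δx‖/‖x‖: κ·ε = 388.1750·1/647 = 0.6000
solve Ax = b  →  x = [-89.7907 -0.9793 221.3705]
‖b‖₂ = 6.0000 and ‖x‖₂ = 238.8896
re-solving with b+δb shifts x by Δx of norm 0.5538
relative error = 0.0023
so the bound overstates the realised error by a factor of ≈ 258.7971 (computed from the unrounded values)

0.0023
0.6000


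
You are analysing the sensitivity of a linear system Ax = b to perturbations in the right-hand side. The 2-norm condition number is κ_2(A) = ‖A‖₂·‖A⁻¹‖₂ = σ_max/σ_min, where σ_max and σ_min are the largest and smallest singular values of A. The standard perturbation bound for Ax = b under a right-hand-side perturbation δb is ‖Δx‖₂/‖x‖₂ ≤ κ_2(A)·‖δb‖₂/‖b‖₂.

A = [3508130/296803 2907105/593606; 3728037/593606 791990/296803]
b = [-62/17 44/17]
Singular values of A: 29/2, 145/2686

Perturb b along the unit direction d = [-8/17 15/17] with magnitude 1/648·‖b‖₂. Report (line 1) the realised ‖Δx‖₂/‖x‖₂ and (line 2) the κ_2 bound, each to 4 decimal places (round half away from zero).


0.0017
0.4145

largest singular value 29/2, smallest 145/2686
κ_2(A) = (29/2) / (145/2686) = 268.6000
bound on ‖Δx‖/‖x‖: κ·ε = 268.6000·1/648 = 0.4145
solve Ax = b  →  x = [-28.6260 68.3438]
‖b‖₂ = 4.4721 and ‖x‖₂ = 74.0967
re-solving with b+δb shifts x by Δx of norm 0.1278
realised ‖Δx‖/‖x‖ = 0.0017
realised/bound (from unrounded values) ≈ 0.0042


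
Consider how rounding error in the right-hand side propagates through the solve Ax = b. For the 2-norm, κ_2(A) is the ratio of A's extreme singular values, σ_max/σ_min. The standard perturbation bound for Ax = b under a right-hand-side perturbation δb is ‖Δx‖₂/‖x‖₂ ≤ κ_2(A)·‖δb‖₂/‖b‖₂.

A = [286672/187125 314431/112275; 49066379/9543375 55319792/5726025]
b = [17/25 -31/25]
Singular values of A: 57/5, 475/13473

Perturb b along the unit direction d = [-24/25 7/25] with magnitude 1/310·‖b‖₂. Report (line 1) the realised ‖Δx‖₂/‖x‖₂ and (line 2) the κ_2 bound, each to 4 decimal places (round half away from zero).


0.0046
1.0431

σ_max = 57/5, σ_min = 475/13473
condition number: (57/5) ÷ (475/13473) = 323.3520
bound on ‖Δx‖/‖x‖: κ·ε = 323.3520·1/310 = 1.0431
solve Ax = b  →  x = [24.9860 -13.4253]
2-norm of b is 1.4142; of x, 28.3643
re-solving with b+δb shifts x by Δx of norm 0.1294
dividing the unrounded norms, ‖Δx‖/‖x‖ = 0.0046
tightness: 0.0046 against a bound of 1.0431 (unrounded ratio ≈ 0.0044)


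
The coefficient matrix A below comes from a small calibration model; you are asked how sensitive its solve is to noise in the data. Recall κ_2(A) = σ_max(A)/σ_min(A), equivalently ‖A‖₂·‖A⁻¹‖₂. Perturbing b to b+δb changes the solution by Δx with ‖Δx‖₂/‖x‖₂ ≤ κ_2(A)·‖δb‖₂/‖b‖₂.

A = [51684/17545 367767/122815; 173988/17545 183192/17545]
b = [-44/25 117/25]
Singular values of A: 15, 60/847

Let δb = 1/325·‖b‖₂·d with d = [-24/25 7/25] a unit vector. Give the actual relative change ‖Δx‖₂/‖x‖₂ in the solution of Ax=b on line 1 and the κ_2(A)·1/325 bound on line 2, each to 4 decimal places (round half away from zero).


σ_max = 15, σ_min = 60/847
κ = σ_max/σ_min = 15/(60/847) = 211.7500
worst-case relative error ≤ 211.7500 × 1/325 = 0.6515
solve Ax = b  →  x = [-30.4833 29.4000]
‖b‖₂ = 5.0000 and ‖x‖₂ = 42.3508
with δb = [-0.0148 0.0043], A·Δx = δb → ‖Δx‖ = 0.2172
realised ‖Δx‖/‖x‖ = 0.0051
realised/bound (from unrounded values) ≈ 0.0079

0.0051
0.6515


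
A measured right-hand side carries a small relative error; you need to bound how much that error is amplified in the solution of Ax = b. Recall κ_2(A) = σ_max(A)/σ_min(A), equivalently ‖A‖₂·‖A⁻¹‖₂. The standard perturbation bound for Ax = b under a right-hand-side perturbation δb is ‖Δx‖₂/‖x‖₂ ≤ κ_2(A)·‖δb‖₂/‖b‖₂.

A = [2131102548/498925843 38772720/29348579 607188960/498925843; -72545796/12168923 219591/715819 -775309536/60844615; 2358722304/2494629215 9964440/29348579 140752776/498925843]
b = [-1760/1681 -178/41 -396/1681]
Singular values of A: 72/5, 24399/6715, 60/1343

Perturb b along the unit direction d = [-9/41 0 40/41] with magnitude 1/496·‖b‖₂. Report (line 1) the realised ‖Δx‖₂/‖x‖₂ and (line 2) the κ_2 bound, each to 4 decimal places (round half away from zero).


largest singular value 72/5, smallest 60/1343
κ_2(A) = (72/5) / (60/1343) = 322.3200
perturbation bound = 322.3200·1/496 = 0.6498
solve Ax = b  →  x = [-0.3176 -0.2117 0.4842]
‖b‖ = 4.4721, ‖x‖ = 0.6166
Δx = A⁻¹·δb where δb = 1/496·4.4721·d; ‖Δx‖ = 0.2018
realised ‖Δx‖/‖x‖ = 0.3273
tightness: 0.3273 against a bound of 0.6498 (unrounded ratio ≈ 0.5037)

0.3273
0.6498


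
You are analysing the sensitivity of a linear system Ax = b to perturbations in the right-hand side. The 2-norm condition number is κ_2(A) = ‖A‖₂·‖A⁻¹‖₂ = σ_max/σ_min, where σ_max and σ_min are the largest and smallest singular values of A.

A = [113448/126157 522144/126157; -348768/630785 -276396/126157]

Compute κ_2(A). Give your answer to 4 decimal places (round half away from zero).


AᵀA = [1534257216/1376781025 1358404992/275356205; 1358404992/275356205 1207713168/55071241]; tr = 18873936/819025, det = 82944/819025
λ_max, λ_min = (18873936/819025 ± √355953727293696/670801950625)/2 = 576/25, 144/32761
so κ_2 = √((576/25) / (144/32761)) = 72.4000

72.4000


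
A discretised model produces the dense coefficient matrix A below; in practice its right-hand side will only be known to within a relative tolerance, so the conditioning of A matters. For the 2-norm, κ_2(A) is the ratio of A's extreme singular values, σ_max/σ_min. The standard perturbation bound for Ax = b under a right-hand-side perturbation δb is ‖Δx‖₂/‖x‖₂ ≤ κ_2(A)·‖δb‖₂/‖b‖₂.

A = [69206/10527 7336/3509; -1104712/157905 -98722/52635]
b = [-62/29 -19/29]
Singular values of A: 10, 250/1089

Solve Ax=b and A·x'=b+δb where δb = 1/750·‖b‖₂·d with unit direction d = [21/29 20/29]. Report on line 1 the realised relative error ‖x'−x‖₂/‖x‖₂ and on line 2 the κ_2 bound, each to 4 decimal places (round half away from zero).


σ_max = 10, σ_min = 250/1089
κ = σ_max/σ_min = 10/(250/1089) = 43.5600
perturbation bound = 43.5600·1/750 = 0.0581
solve Ax = b  →  x = [2.3434 -8.3915]
‖b‖₂ = 2.2361 and ‖x‖₂ = 8.7126
with δb = [0.0022 0.0021], A·Δx = δb → ‖Δx‖ = 0.0130
dividing the unrounded norms, ‖Δx‖/‖x‖ = 0.0015
so the bound overstates the realised error by a factor of ≈ 38.9638 (computed from the unrounded values)

0.0015
0.0581


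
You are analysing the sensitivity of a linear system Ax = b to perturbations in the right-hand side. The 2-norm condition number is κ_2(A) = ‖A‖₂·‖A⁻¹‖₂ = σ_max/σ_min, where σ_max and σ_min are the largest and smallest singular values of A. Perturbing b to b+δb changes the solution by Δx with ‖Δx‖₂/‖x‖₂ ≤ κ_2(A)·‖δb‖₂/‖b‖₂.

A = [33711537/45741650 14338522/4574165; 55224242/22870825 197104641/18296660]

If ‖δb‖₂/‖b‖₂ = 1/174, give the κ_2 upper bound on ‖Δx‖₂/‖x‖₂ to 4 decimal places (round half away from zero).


AᵀA = [21336536551681/3347677671556 47406806495055/1673838835778; 47406806495055/1673838835778 1685589236562025/13390710686224]; tr = 1053501120029/7965919504, det = 4372515625/31863678016
λ_max, λ_min = (1053501120029/7965919504 ± √1109829778794858732710841/63455873544207606016)/2 = 529/4, 8265625/7965919504
κ = σ_max/σ_min = (23/2)/(2875/89252) = 357.0080
κ_2(A)·‖δb‖/‖b‖ = 2.0518

2.0518


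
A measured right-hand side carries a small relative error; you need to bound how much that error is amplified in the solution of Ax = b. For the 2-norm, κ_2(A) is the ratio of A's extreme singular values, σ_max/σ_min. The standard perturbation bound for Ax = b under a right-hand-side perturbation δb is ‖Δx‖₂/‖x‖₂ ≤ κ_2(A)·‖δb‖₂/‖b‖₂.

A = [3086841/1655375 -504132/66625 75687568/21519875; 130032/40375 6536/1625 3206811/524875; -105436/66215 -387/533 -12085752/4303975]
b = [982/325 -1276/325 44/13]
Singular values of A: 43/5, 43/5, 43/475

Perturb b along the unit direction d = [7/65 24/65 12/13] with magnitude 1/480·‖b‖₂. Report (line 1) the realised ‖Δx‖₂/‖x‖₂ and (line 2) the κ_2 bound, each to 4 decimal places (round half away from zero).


largest singular value 43/5, smallest 43/475
condition number: (43/5) ÷ (43/475) = 95.0000
perturbation bound = 95.0000·1/480 = 0.1979
solve Ax = b  →  x = [-19.6593 -0.5559 10.0864]
‖b‖₂ = 6.0000 and ‖x‖₂ = 22.1028
Δx = A⁻¹·δb where δb = 1/480·6.0000·d; ‖Δx‖ = 0.1381
realised ‖Δx‖/‖x‖ = 0.0062
realised/bound (from unrounded values) ≈ 0.0316

0.0062
0.1979


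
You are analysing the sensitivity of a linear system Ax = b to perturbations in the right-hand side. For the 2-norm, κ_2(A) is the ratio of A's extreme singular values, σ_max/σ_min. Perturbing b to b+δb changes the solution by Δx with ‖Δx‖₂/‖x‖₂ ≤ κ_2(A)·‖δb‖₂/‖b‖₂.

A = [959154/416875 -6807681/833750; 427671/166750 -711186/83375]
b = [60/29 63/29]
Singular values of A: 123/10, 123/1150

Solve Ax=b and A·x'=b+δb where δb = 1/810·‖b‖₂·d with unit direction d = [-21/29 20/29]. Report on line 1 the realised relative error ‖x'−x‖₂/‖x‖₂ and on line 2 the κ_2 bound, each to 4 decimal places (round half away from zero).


from the listed singular values, σ₁ = 123/10, σ_n = 123/1150
κ = σ_max/σ_min = (123/10)/(123/1150) = 115.0000
perturbation bound = 115.0000·1/810 = 0.1420
solve Ax = b  →  x = [0.0683 -0.2341]
‖b‖₂ = 3.0000 and ‖x‖₂ = 0.2439
with δb = [-0.0027 0.0026], A·Δx = δb → ‖Δx‖ = 0.0346
dividing the unrounded norms, ‖Δx‖/‖x‖ = 0.1420
realised/bound = 1 exactly: the bound is attained for this b and d

0.1420
0.1420


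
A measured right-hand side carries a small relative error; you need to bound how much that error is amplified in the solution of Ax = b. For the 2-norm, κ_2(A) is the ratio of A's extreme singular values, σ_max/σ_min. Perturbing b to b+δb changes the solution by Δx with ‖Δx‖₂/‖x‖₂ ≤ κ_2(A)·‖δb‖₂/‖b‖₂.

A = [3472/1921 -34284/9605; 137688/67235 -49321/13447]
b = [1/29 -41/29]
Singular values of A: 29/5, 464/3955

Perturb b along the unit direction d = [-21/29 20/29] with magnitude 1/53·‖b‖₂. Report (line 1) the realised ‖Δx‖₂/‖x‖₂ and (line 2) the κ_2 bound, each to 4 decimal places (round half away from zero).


0.0267
0.9328

from the listed singular values, σ₁ = 29/5, σ_n = 464/3955
κ_2(A) = (29/5) / (464/3955) = 49.4375
worst-case relative error ≤ 49.4375 × 1/53 = 0.9328
solve Ax = b  →  x = [-7.6021 -3.8590]
‖b‖₂ = 1.4142 and ‖x‖₂ = 8.5255
with δb = [-0.0193 0.0184], A·Δx = δb → ‖Δx‖ = 0.2274
relative error = 0.0267
realised/bound (from unrounded values) ≈ 0.0286


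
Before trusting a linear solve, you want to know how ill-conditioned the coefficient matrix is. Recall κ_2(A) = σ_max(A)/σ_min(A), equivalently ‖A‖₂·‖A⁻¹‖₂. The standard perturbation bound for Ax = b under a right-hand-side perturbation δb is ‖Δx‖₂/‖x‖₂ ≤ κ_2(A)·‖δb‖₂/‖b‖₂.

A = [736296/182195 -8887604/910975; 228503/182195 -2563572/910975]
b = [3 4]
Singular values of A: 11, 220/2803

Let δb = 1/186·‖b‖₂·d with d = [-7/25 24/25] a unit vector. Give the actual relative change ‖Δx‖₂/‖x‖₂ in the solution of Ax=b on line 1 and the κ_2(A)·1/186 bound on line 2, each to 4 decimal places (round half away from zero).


0.0090
0.7535

from the listed singular values, σ₁ = 11, σ_n = 220/2803
condition number: 11 ÷ (220/2803) = 140.1500
worst-case relative error ≤ 140.1500 × 1/186 = 0.7535
solve Ax = b  →  x = [35.4224 14.3654]
2-norm of b is 5.0000; of x, 38.2245
δb = ε·‖b‖·d = [-0.0075 0.0258]; solving A·Δx = δb gives ‖Δx‖ = 0.3425
dividing the unrounded norms, ‖Δx‖/‖x‖ = 0.0090
tightness: 0.0090 against a bound of 0.7535 (unrounded ratio ≈ 0.0119)


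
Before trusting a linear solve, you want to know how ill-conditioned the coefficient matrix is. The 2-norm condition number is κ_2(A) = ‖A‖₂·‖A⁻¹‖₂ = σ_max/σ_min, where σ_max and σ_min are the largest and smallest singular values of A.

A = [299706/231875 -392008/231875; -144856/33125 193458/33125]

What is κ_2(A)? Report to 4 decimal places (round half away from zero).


371.0000

M = AᵀA = [357761108/17205125 -477005184/17205125; -477005184/17205125 636014132/17205125]. tr(M)=198755048/3441025, det(M)=2085136/86025625
eigenvalues of AᵀA: λ = (tr ± √(tr²−4·det))/2 = 1444/25, 1444/3441025
κ_2(A) = √(λ_max/λ_min) = √((1444/25) / (1444/3441025)) = 371.0000


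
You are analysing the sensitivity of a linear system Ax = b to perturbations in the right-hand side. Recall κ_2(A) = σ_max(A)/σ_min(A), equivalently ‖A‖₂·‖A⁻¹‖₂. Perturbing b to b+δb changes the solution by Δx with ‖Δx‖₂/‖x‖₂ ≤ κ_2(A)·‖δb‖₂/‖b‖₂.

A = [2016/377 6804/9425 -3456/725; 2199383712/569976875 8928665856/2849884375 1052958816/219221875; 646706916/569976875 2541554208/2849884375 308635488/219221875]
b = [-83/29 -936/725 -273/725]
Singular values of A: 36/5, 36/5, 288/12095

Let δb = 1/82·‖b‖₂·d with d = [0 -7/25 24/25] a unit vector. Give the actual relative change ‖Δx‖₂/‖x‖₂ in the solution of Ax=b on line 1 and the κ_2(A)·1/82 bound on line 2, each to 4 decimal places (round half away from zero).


σ_max = 36/5, σ_min = 288/12095
condition number: (36/5) ÷ (288/12095) = 302.3750
κ_2(A)·‖δb‖/‖b‖ = 3.6875
solve Ax = b  →  x = [-0.3996 -0.1244 0.1333]
‖b‖₂ = 3.1623 and ‖x‖₂ = 0.4392
δb = ε·‖b‖·d = [0.0000 -0.0108 0.0370]; solving A·Δx = δb gives ‖Δx‖ = 1.6196
relative error = 3.6875
tightness: 3.6875 against a bound of 3.6875; the bound is attained (ratio 1)

3.6875
3.6875


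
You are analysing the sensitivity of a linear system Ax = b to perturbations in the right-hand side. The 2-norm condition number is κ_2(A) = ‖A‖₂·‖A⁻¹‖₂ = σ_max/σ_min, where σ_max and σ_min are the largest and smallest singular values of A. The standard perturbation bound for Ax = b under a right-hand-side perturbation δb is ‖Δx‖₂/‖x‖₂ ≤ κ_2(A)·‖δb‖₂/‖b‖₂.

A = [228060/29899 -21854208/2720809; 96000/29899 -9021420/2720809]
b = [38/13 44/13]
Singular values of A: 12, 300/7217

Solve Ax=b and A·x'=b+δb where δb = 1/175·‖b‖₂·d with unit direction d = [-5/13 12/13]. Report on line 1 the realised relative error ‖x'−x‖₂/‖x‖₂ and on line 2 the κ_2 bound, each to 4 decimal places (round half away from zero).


0.0128
1.6496

largest singular value 12, smallest 300/7217
κ = σ_max/σ_min = 12/(300/7217) = 288.6800
perturbation bound = 288.6800·1/175 = 1.6496
solve Ax = b  →  x = [35.0706 32.9402]
‖b‖ = 4.4721, ‖x‖ = 48.1145
with δb = [-0.0098 0.0236], A·Δx = δb → ‖Δx‖ = 0.6148
relative error = 0.0128
so the bound overstates the realised error by a factor of ≈ 129.1047 (computed from the unrounded values)


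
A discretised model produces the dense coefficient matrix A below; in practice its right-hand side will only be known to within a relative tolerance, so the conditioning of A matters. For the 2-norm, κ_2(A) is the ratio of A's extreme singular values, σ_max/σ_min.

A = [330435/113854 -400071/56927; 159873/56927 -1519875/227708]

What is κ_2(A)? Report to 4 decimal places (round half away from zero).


M = AᵀA = [251396901/15413476 -603307845/15413476; -603307845/15413476 5791829841/61653904]. tr(M)=40221405/364816, det(M)=194481/1459264
λ_max, λ_min = (40221405/364816 ± √1617690470393529/133090713856)/2 = 441/4, 441/364816
σ_max=√(441/4)=(21/2), σ_min=√(441/364816)=(21/604) → κ = 302.0000

302.0000


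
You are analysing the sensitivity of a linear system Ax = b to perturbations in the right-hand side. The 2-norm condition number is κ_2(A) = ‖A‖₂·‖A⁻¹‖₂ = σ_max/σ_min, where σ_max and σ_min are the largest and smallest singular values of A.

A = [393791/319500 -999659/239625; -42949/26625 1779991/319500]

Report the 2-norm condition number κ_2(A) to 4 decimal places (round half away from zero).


383.4000

form AᵀA = [16827845689/4083210000 -10816962184/765601875; -10816962184/765601875 1780176060049/36748890000] with trace 1545301337/29399112 and determinant 17682025/940771584
eigenvalues of AᵀA: λ = (tr ± √(tr²−4·det))/2 = 841/16, 21025/58798224
κ_2(A) = √(λ_max/λ_min) = √((841/16) / (21025/58798224)) = 383.4000


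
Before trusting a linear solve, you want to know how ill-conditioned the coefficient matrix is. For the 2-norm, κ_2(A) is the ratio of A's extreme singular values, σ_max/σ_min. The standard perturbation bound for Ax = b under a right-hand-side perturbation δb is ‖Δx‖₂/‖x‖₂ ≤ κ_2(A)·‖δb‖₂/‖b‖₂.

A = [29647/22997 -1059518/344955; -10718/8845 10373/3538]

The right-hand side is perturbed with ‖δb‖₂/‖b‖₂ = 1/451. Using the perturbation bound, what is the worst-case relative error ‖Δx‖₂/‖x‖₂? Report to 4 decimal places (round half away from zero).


M = AᵀA = [49212341/15721225 -14172439/1886547; -14172439/1886547 10204245481/565964100]. tr(M)=70863253/3348900, det(M)=279841/83722500
λ_max, λ_min = (70863253/3348900 ± √200858027208721/448605248400)/2 = 529/25, 529/3348900
κ = σ_max/σ_min = (23/5)/(23/1830) = 366.0000
perturbation bound = 366.0000·1/451 = 0.8115

0.8115


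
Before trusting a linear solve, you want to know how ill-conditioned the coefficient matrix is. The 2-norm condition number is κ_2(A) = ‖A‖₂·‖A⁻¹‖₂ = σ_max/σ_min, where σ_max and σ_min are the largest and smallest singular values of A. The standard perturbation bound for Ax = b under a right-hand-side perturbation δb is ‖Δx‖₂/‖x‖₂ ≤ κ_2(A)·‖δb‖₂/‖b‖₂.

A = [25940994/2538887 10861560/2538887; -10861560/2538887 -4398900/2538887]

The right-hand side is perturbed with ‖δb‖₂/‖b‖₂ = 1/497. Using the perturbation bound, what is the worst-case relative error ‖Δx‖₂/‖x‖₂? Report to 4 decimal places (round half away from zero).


AᵀA = [4679932871844/38141699401 1949932420560/38141699401; 1949932420560/38141699401 812566904400/38141699401]; tr = 32499998676/225690529, det = 81000000/225690529
char-poly roots: 144 and 562500/225690529
κ_2(A) = √(λ_max/λ_min) = √(144 / (562500/225690529)) = 240.3680
worst-case relative error ≤ 240.3680 × 1/497 = 0.4836

0.4836


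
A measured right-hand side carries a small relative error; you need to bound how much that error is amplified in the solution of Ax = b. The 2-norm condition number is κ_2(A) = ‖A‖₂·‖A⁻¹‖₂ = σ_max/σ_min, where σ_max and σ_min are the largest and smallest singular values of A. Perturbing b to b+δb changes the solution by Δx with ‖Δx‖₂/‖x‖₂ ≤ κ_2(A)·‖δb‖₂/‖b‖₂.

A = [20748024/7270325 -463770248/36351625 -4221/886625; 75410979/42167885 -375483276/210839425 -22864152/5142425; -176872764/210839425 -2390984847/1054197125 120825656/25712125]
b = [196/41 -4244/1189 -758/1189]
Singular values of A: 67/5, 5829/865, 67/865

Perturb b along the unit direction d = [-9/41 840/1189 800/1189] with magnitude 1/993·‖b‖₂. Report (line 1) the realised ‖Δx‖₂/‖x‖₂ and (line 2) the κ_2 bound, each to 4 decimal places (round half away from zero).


0.0015
0.1742

σ_max = 67/5, σ_min = 67/865
κ_2(A) = (67/5) / (67/865) = 173.0000
perturbation bound = 173.0000·1/993 = 0.1742
solve Ax = b  →  x = [-48.3825 -11.1920 -14.1748]
2-norm of b is 6.0000; of x, 51.6435
with δb = [-0.0013 0.0043 0.0041], A·Δx = δb → ‖Δx‖ = 0.0780
realised ‖Δx‖/‖x‖ = 0.0015
realised/bound (from unrounded values) ≈ 0.0087


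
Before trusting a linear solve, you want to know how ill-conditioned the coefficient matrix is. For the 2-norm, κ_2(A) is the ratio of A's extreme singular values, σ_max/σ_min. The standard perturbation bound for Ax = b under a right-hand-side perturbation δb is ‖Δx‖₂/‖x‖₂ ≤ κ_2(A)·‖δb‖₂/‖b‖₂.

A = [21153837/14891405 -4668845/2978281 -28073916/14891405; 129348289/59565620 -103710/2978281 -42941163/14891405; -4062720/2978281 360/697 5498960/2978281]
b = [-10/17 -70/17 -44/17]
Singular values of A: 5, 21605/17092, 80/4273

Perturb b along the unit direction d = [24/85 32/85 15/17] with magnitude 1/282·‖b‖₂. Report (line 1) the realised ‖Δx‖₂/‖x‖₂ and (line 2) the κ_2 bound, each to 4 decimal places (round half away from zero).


largest singular value 5, smallest 80/4273
κ_2(A) = 5 / (80/4273) = 267.0625
worst-case relative error ≤ 267.0625 × 1/282 = 0.9470
solve Ax = b  →  x = [-171.3625 -1.4558 -127.6000]
‖b‖₂ = 4.8990 and ‖x‖₂ = 213.6562
with δb = [0.0049 0.0065 0.0153], A·Δx = δb → ‖Δx‖ = 0.9279
relative error = 0.0043
realised/bound (from unrounded values) ≈ 0.0046

0.0043
0.9470


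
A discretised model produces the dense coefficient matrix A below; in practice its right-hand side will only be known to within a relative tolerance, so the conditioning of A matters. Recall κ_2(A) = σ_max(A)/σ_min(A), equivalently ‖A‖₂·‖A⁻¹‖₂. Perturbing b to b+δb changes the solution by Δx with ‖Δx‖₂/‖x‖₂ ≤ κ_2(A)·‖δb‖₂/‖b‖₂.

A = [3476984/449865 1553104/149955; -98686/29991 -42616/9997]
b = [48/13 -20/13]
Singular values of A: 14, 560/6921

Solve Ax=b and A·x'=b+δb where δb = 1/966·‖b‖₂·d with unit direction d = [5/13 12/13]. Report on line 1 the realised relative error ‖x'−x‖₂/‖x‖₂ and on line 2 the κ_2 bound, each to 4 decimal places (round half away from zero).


0.1791
0.1791

from the listed singular values, σ₁ = 14, σ_n = 560/6921
κ = σ_max/σ_min = 14/(560/6921) = 173.0250
bound on ‖Δx‖/‖x‖: κ·ε = 173.0250·1/966 = 0.1791
solve Ax = b  →  x = [0.1714 0.2286]
2-norm of b is 4.0000; of x, 0.2857
Δx = A⁻¹·δb where δb = 1/966·4.0000·d; ‖Δx‖ = 0.0512
dividing the unrounded norms, ‖Δx‖/‖x‖ = 0.1791
tightness: 0.1791 against a bound of 0.1791; the bound is attained (ratio 1)


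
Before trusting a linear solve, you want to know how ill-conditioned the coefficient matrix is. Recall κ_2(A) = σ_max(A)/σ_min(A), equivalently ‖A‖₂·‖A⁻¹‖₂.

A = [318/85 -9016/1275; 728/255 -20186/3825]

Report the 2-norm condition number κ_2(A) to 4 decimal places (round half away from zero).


AᵀA = [57604/2601 -1619968/39015; -1619968/39015 45562756/585225]; tr = 202504/2025, det = 16/81
eigenvalues of AᵀA: λ = (tr ± √(tr²−4·det))/2 = 100, 4/2025
κ = σ_max/σ_min = 10/(2/45) = 225.0000

225.0000


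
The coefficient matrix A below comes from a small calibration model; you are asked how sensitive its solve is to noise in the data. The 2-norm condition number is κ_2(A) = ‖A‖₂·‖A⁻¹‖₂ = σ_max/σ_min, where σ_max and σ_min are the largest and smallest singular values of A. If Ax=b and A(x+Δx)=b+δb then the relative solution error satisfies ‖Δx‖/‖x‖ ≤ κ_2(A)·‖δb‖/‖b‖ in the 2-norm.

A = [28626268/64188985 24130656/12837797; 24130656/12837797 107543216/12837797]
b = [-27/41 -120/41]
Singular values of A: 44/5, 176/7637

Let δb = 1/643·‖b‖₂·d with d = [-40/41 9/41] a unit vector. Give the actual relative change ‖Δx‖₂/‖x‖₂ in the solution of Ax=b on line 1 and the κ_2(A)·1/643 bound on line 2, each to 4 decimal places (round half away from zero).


largest singular value 44/5, smallest 176/7637
condition number: (44/5) ÷ (176/7637) = 381.8500
worst-case relative error ≤ 381.8500 × 1/643 = 0.5939
solve Ax = b  →  x = [-0.0748 -0.3326]
‖b‖ = 3.0000, ‖x‖ = 0.3409
with δb = [-0.0046 0.0010], A·Δx = δb → ‖Δx‖ = 0.2025
relative error = 0.5939
realised/bound = 1 exactly: the bound is attained for this b and d

0.5939
0.5939


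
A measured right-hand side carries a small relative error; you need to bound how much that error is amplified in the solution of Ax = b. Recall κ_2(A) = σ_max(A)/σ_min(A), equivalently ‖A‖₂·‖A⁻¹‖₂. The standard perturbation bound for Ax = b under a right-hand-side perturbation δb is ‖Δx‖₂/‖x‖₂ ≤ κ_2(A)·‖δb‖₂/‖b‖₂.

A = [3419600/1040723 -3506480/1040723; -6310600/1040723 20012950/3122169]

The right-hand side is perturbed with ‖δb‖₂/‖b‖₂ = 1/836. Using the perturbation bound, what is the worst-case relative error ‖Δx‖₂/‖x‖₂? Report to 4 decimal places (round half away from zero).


form AᵀA = [6146920000/129233309 -19361174000/387699927; -19361174000/387699927 60992338100/1163099781] with trace 4010848900/40106889 and determinant 16000000/40106889
char-poly roots: 100 and 160000/40106889
κ = σ_max/σ_min = 10/(400/6333) = 158.3250
perturbation bound = 158.3250·1/836 = 0.1894

0.1894


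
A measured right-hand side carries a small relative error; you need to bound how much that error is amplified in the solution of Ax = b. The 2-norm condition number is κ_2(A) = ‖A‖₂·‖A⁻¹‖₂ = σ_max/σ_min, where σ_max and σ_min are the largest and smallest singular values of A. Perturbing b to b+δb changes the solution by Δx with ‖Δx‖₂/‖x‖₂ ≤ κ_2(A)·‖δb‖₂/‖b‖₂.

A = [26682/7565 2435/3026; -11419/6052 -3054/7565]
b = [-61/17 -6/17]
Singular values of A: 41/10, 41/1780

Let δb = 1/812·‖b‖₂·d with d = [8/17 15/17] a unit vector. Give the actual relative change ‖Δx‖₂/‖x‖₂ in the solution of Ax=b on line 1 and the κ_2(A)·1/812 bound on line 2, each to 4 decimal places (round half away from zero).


largest singular value 41/10, smallest 41/1780
κ = σ_max/σ_min = (41/10)/(41/1780) = 178.0000
worst-case relative error ≤ 178.0000 × 1/812 = 0.2192
solve Ax = b  →  x = [18.3462 -84.8721]
‖b‖₂ = 3.6056 and ‖x‖₂ = 86.8324
re-solving with b+δb shifts x by Δx of norm 0.1928
realised ‖Δx‖/‖x‖ = 0.0022
realised/bound (from unrounded values) ≈ 0.0101

0.0022
0.2192


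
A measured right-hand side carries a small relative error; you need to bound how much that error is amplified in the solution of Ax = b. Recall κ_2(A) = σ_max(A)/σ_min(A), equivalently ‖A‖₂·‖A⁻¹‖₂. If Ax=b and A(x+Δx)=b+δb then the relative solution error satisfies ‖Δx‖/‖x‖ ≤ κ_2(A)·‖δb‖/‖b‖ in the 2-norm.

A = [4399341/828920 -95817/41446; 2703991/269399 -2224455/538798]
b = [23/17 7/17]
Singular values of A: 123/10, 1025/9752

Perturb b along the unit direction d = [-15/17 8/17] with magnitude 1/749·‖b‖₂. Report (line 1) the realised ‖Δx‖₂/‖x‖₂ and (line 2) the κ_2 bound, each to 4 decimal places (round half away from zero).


from the listed singular values, σ₁ = 123/10, σ_n = 1025/9752
κ_2(A) = (123/10) / (1025/9752) = 117.0240
κ_2(A)·‖δb‖/‖b‖ = 0.1562
solve Ax = b  →  x = [-3.5842 -8.8136]
‖b‖ = 1.4142, ‖x‖ = 9.5145
with δb = [-0.0017 0.0009], A·Δx = δb → ‖Δx‖ = 0.0180
realised ‖Δx‖/‖x‖ = 0.0019
tightness: 0.0019 against a bound of 0.1562 (unrounded ratio ≈ 0.0121)

0.0019
0.1562


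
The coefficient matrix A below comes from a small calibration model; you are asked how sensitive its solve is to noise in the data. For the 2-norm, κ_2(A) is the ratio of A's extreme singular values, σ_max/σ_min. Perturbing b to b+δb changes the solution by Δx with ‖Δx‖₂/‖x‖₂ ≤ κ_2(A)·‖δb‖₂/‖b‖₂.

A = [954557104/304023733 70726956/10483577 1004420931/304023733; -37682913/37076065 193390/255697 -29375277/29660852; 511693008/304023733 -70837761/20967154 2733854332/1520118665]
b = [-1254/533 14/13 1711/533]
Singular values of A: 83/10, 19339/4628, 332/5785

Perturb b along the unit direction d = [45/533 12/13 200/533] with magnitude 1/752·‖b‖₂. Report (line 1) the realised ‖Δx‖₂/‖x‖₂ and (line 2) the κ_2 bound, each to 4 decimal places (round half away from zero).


0.0027
0.1923

σ_max = 83/10, σ_min = 332/5785
condition number: (83/10) ÷ (332/5785) = 144.6250
bound on ‖Δx‖/‖x‖: κ·ε = 144.6250·1/752 = 0.1923
solve Ax = b  →  x = [-25.0618 -0.5442 24.2167]
2-norm of b is 4.1231; of x, 34.8546
re-solving with b+δb shifts x by Δx of norm 0.0955
realised ‖Δx‖/‖x‖ = 0.0027
so the bound overstates the realised error by a factor of ≈ 70.1638 (computed from the unrounded values)


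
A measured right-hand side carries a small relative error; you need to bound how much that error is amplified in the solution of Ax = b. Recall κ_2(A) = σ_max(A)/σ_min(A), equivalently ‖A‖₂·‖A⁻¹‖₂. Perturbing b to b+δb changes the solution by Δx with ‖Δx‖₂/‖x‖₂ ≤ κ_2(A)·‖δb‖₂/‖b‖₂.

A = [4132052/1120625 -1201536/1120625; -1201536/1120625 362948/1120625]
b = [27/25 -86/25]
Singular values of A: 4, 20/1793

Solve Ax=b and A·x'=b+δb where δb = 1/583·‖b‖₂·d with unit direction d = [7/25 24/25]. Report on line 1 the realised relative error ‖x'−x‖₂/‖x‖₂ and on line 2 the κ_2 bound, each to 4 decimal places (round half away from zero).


0.0021
0.6151

σ_max = 4, σ_min = 20/1793
κ_2(A) = 4 / (20/1793) = 358.6000
bound on ‖Δx‖/‖x‖: κ·ε = 358.6000·1/583 = 0.6151
solve Ax = b  →  x = [-74.8260 -258.3320]
‖b‖₂ = 3.6056 and ‖x‖₂ = 268.9505
with δb = [0.0017 0.0059], A·Δx = δb → ‖Δx‖ = 0.5544
relative error = 0.0021
so the bound overstates the realised error by a factor of ≈ 298.3738 (computed from the unrounded values)


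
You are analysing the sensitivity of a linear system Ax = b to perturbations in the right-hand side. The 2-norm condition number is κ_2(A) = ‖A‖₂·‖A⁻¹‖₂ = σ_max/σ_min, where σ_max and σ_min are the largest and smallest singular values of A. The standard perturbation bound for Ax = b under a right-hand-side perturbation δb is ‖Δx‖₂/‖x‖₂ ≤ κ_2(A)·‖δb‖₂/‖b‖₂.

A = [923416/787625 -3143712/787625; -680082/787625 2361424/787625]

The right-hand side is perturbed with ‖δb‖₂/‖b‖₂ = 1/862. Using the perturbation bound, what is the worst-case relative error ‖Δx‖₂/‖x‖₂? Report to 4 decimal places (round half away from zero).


form AᵀA = [263041727156/124070628125 -901783183392/124070628125; -901783183392/124070628125 3091849689344/124070628125] with trace 26839131332/992565025 and determinant 116985856/24814125625
char-poly roots: 676/25 and 173056/992565025
so κ_2 = √((676/25) / (173056/992565025)) = 393.8125
κ_2(A)·‖δb‖/‖b‖ = 0.4569

0.4569


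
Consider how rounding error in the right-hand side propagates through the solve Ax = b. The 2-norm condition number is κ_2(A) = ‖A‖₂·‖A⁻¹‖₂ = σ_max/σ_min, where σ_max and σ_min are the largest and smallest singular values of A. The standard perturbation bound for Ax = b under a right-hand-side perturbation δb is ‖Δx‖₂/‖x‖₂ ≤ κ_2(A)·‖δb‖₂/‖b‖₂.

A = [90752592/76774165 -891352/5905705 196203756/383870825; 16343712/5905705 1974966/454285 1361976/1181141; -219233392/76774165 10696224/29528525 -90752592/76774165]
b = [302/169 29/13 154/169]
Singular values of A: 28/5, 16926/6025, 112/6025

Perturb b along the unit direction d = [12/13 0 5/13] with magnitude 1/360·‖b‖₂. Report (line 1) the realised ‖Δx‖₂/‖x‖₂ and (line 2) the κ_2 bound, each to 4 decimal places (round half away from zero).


0.0042
0.8368

largest singular value 28/5, smallest 112/6025
condition number: (28/5) ÷ (112/6025) = 301.2500
perturbation bound = 301.2500·1/360 = 0.8368
solve Ax = b  →  x = [-41.3684 0.5041 99.3182]
‖b‖₂ = 3.0000 and ‖x‖₂ = 107.5905
δb = ε·‖b‖·d = [0.0077 0.0000 0.0032]; solving A·Δx = δb gives ‖Δx‖ = 0.4483
dividing the unrounded norms, ‖Δx‖/‖x‖ = 0.0042
so the bound overstates the realised error by a factor of ≈ 200.8355 (computed from the unrounded values)
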